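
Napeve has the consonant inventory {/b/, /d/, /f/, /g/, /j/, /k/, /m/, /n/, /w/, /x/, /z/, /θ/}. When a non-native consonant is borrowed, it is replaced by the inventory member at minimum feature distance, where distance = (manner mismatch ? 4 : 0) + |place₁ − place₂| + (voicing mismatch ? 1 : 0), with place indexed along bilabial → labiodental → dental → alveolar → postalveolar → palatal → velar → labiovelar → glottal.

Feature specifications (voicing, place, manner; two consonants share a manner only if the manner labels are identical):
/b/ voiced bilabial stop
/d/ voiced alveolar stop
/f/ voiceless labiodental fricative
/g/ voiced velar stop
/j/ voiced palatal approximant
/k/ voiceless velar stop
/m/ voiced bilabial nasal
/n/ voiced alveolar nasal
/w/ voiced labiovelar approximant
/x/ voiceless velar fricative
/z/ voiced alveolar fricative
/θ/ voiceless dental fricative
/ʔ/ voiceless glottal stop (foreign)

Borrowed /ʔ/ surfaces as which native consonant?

/k/ is closest: same manner (stop), place distance 2 (glottal→velar), same voicing; total 2. Next closest is /g/ at distance 3.

k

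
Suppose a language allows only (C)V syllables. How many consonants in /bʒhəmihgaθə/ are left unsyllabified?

The consonants /b/, /ʒ/, /h/ cannot be parsed into a legal (C)V syllable (no codas are permitted; onsets are limited to one consonant).

3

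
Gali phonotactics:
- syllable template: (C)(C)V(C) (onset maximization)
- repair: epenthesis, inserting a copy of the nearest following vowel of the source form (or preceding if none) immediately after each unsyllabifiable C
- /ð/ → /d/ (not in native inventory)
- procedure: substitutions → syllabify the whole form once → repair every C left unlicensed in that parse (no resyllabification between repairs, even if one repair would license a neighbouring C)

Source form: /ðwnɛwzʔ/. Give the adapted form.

Substitution: /ð/ → /d/, giving /dwnɛwzʔ/.
The consonants /d/, /z/, /ʔ/ cannot be parsed into a legal (C)(C)V(C) syllable (at most one coda consonant is licensed; onsets may contain at most 2 consonants).
Inserting the epenthetic vowel yields /d/ → /dɛ/, /z/ → /zɛ/, /ʔ/ → /ʔɛ/.

dɛwnɛwzɛʔɛ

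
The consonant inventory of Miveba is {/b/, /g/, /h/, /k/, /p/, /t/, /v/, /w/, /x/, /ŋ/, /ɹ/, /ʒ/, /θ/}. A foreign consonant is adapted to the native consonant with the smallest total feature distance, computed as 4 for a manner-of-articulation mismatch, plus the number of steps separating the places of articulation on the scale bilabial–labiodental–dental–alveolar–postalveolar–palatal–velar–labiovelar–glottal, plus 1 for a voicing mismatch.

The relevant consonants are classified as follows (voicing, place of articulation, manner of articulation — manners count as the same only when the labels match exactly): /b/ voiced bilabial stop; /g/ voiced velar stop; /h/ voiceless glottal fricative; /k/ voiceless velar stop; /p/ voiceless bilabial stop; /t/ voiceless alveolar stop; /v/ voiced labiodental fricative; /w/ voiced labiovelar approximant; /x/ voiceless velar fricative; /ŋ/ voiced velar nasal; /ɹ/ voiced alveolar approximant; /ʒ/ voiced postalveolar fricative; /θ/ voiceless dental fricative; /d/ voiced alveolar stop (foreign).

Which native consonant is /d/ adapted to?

/t/ is closest: same manner (stop), place distance 0 (alveolar→alveolar), voicing differs (+1); total 1. Next closest is /b/ at distance 3.

t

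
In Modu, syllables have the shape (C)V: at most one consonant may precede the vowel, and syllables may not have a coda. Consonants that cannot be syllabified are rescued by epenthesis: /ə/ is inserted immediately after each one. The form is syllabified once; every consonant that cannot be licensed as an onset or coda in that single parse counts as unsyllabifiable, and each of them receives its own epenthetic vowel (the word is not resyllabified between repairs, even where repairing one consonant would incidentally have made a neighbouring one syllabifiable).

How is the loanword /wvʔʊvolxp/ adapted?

wəvəʔʊvoləxəpə

Under (C)V, the unsyllabifiable consonants are /w/, /v/, /l/, /x/, /p/ (no codas are permitted; onsets are limited to one consonant).
Epenthesis after each stranded consonant: /w/ → /wə/, /v/ → /və/, /l/ → /lə/, /x/ → /xə/, /p/ → /pə/.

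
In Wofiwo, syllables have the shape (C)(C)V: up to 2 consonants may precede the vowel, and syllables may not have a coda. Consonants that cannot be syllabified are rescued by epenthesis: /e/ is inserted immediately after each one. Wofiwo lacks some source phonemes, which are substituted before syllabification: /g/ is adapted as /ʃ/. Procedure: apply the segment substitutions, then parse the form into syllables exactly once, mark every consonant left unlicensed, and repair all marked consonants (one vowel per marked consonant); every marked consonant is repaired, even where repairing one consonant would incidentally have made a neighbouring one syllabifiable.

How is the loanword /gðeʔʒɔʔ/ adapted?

Substitution: /g/ → /ʃ/, giving /ʃðeʔʒɔʔ/.
The consonants /ʔ/ cannot be parsed into a legal (C)(C)V syllable (no codas are permitted; onsets may contain at most 2 consonants).
Each unlicensed consonant becomes the onset of a new syllable: /ʔ/ → /ʔe/.

ʃðeʔʒɔʔe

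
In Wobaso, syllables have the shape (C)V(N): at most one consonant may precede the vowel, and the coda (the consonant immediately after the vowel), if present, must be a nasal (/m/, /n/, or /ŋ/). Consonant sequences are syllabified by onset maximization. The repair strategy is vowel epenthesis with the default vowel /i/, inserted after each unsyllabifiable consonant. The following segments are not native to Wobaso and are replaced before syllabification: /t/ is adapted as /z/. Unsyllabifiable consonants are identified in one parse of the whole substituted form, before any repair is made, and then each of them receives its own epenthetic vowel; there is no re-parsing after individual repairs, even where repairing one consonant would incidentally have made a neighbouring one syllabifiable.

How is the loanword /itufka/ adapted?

Substitution: /t/ → /z/, giving /izufka/.
Syllabifying with onset maximization leaves /f/ stranded (only a nasal (/m/, /n/, or /ŋ/) is licensed in coda position; onsets are limited to one consonant).
Each unlicensed consonant becomes the onset of a new syllable: /f/ → /fi/.

izufika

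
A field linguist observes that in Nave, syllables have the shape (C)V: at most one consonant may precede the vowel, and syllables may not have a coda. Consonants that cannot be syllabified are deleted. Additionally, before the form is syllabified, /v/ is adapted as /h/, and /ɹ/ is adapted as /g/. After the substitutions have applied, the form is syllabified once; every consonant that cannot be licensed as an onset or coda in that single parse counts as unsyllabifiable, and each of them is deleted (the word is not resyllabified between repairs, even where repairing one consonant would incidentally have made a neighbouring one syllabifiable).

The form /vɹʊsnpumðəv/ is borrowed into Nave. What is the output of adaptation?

gʊpuðə

Substitution: /v/ → /h/, /ɹ/ → /g/, giving /hgʊsnpumðəh/.
Syllabifying with onset maximization leaves /h/, /s/, /n/, /m/, /h/ stranded (no codas are permitted; onsets are limited to one consonant).
Deleting the stranded consonants removes /h/, /s/, /n/, /m/, /h/.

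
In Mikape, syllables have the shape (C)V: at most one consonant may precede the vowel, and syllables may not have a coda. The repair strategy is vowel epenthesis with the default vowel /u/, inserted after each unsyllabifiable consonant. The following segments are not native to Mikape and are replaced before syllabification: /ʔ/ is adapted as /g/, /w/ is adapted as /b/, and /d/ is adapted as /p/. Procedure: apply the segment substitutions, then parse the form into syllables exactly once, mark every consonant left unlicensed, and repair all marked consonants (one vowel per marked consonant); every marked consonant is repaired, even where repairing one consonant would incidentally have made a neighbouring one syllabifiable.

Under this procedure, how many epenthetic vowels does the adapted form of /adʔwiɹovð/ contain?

After substitution the input is /apgbiɹovð/.
The unsyllabifiable consonants are /p/, /g/, /v/, /ð/; each receives one epenthetic vowel.

4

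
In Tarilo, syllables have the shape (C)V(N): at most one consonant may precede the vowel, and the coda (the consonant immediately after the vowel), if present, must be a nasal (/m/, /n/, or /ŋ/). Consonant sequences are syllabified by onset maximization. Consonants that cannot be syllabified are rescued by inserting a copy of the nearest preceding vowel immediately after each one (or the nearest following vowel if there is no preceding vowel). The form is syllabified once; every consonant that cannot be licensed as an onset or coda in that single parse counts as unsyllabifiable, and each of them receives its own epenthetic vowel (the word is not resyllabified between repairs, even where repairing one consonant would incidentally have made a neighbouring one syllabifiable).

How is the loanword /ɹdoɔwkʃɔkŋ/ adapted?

Under (C)V(N), the unsyllabifiable consonants are /ɹ/, /w/, /k/, /k/, /ŋ/ (only a nasal (/m/, /n/, or /ŋ/) is licensed in coda position; onsets are limited to one consonant).
Inserting the epenthetic vowel yields /ɹ/ → /ɹo/, /w/ → /wɔ/, /k/ → /kɔ/, /k/ → /kɔ/, /ŋ/ → /ŋɔ/.

ɹodoɔwɔkɔʃɔkɔŋɔ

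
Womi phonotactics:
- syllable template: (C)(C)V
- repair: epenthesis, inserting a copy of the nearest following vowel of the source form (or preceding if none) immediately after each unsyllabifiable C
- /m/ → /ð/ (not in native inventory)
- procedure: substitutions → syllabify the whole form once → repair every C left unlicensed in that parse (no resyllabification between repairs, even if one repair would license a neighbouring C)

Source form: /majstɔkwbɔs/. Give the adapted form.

Substitution: /m/ → /ð/, giving /ðajstɔkwbɔs/.
The consonants /j/, /k/, /s/ cannot be parsed into a legal (C)(C)V syllable (no codas are permitted; onsets may contain at most 2 consonants).
Epenthesis after each stranded consonant: /j/ → /jɔ/, /k/ → /kɔ/, /s/ → /sɔ/.

ðajɔstɔkɔwbɔsɔ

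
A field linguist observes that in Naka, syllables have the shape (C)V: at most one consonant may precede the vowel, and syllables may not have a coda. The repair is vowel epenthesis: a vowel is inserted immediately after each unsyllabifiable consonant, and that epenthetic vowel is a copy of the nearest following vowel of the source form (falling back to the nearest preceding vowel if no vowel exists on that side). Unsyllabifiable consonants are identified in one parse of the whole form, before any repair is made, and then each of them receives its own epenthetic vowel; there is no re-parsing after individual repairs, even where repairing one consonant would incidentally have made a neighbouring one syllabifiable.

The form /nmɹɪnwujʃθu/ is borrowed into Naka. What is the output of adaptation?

nɪmɪɹɪnuwujuʃuθu

Syllabifying with onset maximization leaves /n/, /m/, /n/, /j/, /ʃ/ stranded (no codas are permitted; onsets are limited to one consonant).
Epenthesis after each stranded consonant: /n/ → /nɪ/, /m/ → /mɪ/, /n/ → /nu/, /j/ → /ju/, /ʃ/ → /ʃu/.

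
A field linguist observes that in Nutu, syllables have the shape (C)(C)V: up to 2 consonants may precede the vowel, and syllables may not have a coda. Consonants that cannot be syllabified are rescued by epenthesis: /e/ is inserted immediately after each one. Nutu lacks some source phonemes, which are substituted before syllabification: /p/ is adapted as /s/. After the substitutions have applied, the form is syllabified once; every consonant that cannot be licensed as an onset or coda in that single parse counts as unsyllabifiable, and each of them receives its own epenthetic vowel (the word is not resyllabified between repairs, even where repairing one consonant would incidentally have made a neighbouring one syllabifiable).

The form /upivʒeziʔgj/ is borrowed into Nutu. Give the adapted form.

usivʒeziʔegeje

Substitution: /p/ → /s/, giving /usivʒeziʔgj/.
Under (C)(C)V, the unsyllabifiable consonants are /ʔ/, /g/, /j/ (no codas are permitted; onsets may contain at most 2 consonants).
Inserting the epenthetic vowel yields /ʔ/ → /ʔe/, /g/ → /ge/, /j/ → /je/.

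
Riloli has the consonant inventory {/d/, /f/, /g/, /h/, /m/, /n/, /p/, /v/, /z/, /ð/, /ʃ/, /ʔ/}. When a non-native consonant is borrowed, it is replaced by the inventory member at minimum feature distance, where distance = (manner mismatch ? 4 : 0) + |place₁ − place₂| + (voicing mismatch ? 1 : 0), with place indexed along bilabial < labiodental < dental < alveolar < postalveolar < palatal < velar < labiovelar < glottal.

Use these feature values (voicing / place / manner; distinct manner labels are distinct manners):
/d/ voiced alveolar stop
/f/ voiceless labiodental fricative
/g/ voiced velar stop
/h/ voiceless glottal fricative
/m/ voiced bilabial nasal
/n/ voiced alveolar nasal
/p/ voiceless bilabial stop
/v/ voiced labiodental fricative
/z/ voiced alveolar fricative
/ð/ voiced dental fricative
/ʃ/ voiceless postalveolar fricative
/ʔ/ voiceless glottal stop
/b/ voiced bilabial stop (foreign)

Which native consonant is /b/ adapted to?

/p/ is closest: same manner (stop), place distance 0 (bilabial→bilabial), voicing differs (+1); total 1. Next closest is /d/ at distance 3.

p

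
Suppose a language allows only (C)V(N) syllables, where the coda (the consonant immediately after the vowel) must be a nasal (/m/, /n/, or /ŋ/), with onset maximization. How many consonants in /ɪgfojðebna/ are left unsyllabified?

The consonants /g/, /j/, /b/ cannot be parsed into a legal (C)V(N) syllable (only a nasal (/m/, /n/, or /ŋ/) is licensed in coda position; onsets are limited to one consonant).

3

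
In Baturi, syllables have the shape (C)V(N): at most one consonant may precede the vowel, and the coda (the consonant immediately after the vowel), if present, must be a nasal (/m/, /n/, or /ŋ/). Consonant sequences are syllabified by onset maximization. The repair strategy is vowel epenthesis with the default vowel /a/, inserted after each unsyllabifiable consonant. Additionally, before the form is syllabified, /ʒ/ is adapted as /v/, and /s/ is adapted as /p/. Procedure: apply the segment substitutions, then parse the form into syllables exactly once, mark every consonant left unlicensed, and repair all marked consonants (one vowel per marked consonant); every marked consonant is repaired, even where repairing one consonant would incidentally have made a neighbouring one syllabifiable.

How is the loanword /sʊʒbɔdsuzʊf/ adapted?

pʊvabɔdapuzʊfa

Substitution: /s/ → /p/, /ʒ/ → /v/, giving /pʊvbɔdpuzʊf/.
The consonants /v/, /d/, /f/ cannot be parsed into a legal (C)V(N) syllable (only a nasal (/m/, /n/, or /ŋ/) is licensed in coda position; onsets are limited to one consonant).
Each unlicensed consonant becomes the onset of a new syllable: /v/ → /va/, /d/ → /da/, /f/ → /fa/.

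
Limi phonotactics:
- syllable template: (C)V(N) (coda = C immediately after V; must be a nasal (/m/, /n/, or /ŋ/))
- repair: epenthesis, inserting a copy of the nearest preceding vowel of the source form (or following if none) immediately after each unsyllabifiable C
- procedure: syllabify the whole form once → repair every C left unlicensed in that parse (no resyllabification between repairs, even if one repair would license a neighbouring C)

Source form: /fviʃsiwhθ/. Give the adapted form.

fiviʃisiwihiθi

Syllabifying with onset maximization leaves /f/, /ʃ/, /w/, /h/, /θ/ stranded (only a nasal (/m/, /n/, or /ŋ/) is licensed in coda position; onsets are limited to one consonant).
Each unlicensed consonant becomes the onset of a new syllable: /f/ → /fi/, /ʃ/ → /ʃi/, /w/ → /wi/, /h/ → /hi/, /θ/ → /θi/.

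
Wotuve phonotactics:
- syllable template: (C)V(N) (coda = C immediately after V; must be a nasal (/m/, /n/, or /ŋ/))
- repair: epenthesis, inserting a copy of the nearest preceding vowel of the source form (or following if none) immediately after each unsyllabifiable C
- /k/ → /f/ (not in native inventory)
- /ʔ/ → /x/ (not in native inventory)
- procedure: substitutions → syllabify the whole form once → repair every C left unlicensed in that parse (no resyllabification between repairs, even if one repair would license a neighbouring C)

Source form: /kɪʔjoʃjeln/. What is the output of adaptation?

fɪxɪjoʃojelene

Substitution: /k/ → /f/, /ʔ/ → /x/, giving /fɪxjoʃjeln/.
Syllabifying with onset maximization leaves /x/, /ʃ/, /l/, /n/ stranded (only a nasal (/m/, /n/, or /ŋ/) is licensed in coda position; onsets are limited to one consonant).
Each unlicensed consonant becomes the onset of a new syllable: /x/ → /xɪ/, /ʃ/ → /ʃo/, /l/ → /le/, /n/ → /ne/.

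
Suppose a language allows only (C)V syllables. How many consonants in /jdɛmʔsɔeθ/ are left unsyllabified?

4

Syllabifying with onset maximization leaves /j/, /m/, /ʔ/, /θ/ stranded (no codas are permitted; onsets are limited to one consonant).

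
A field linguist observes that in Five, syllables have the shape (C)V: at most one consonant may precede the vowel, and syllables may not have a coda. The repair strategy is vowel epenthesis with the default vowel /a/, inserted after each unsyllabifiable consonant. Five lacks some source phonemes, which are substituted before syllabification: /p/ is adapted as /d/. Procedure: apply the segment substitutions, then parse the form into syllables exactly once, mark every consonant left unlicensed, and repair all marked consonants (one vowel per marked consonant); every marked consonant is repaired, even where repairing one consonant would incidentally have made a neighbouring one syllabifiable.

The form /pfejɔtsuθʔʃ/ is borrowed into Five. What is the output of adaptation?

dafejɔtasuθaʔaʃa

Substitution: /p/ → /d/, giving /dfejɔtsuθʔʃ/.
The consonants /d/, /t/, /θ/, /ʔ/, /ʃ/ cannot be parsed into a legal (C)V syllable (no codas are permitted; onsets are limited to one consonant).
Each unlicensed consonant becomes the onset of a new syllable: /d/ → /da/, /t/ → /ta/, /θ/ → /θa/, /ʔ/ → /ʔa/, /ʃ/ → /ʃa/.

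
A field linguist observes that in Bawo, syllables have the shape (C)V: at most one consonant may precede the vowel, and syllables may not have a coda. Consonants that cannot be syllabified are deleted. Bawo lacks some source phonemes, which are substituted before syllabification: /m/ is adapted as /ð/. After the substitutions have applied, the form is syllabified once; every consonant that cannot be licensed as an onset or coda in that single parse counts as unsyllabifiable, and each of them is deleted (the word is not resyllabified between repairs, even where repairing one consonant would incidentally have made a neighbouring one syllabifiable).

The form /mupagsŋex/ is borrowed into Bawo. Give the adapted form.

ðupaŋe

Substitution: /m/ → /ð/, giving /ðupagsŋex/.
The consonants /g/, /s/, /x/ cannot be parsed into a legal (C)V syllable (no codas are permitted; onsets are limited to one consonant).
Deleting the stranded consonants removes /g/, /s/, /x/.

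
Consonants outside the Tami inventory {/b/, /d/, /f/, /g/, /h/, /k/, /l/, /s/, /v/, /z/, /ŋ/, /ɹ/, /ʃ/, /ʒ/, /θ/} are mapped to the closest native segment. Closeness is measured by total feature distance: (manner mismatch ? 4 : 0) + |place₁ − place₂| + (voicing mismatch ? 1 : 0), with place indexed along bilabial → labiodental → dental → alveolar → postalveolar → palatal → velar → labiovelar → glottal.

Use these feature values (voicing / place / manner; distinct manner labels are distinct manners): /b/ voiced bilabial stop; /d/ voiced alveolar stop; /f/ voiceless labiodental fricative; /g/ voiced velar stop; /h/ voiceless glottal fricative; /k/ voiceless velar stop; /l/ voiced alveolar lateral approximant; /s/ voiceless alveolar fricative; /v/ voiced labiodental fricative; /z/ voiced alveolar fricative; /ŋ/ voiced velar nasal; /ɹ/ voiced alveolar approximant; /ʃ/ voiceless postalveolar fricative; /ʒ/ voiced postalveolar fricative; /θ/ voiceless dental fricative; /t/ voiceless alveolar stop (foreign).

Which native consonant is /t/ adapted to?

/d/ is closest: same manner (stop), place distance 0 (alveolar→alveolar), voicing differs (+1); total 1. Next closest is /k/ at distance 3.

d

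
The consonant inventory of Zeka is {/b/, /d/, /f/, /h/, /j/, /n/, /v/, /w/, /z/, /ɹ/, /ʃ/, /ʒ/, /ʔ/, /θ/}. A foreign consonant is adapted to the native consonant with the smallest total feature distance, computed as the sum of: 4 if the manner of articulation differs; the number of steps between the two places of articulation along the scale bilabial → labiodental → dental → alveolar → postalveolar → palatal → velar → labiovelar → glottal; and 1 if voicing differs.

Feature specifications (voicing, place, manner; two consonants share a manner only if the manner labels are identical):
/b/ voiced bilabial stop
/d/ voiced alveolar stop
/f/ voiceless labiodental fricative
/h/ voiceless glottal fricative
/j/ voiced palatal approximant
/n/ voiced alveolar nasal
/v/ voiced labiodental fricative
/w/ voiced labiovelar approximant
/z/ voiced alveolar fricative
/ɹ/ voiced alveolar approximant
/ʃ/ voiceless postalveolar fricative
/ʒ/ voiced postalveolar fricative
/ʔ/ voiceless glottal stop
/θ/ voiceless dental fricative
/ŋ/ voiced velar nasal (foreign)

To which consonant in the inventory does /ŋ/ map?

n

/n/ is closest: same manner (nasal), place distance 3 (velar→alveolar), same voicing; total 3. Next closest is /j/ at distance 5.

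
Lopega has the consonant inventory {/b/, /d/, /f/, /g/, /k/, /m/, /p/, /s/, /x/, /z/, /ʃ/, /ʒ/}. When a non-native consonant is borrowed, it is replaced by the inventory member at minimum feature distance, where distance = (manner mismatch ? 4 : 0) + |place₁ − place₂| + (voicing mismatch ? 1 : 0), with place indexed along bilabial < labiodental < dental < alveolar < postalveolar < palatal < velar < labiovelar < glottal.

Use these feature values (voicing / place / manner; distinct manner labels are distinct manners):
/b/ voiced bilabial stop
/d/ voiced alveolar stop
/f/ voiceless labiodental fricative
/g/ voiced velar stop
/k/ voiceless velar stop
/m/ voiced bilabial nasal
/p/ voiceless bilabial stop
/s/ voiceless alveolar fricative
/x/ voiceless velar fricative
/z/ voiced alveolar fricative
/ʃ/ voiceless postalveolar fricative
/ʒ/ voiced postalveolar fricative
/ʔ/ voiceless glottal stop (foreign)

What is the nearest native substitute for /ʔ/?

/k/ is closest: same manner (stop), place distance 2 (glottal→velar), same voicing; total 2. Next closest is /g/ at distance 3.

k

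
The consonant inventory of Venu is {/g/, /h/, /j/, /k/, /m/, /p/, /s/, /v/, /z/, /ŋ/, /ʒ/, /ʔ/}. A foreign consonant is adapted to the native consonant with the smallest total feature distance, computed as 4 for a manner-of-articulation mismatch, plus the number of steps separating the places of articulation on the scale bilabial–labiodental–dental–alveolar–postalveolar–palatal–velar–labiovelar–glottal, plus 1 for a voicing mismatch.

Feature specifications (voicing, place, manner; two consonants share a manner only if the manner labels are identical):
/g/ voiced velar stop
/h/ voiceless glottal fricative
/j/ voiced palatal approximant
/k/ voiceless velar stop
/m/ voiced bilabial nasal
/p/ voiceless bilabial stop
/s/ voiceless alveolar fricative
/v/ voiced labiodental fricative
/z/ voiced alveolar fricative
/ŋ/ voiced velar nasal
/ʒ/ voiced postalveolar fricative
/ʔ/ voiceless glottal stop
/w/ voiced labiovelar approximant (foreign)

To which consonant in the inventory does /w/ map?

j

/j/ is closest: same manner (approximant), place distance 2 (labiovelar→palatal), same voicing; total 2. Next closest is /g/ at distance 5.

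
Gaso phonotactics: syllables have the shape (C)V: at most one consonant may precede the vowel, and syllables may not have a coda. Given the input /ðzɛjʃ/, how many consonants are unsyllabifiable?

3

The consonants /ð/, /j/, /ʃ/ cannot be parsed into a legal (C)V syllable (no codas are permitted; onsets are limited to one consonant).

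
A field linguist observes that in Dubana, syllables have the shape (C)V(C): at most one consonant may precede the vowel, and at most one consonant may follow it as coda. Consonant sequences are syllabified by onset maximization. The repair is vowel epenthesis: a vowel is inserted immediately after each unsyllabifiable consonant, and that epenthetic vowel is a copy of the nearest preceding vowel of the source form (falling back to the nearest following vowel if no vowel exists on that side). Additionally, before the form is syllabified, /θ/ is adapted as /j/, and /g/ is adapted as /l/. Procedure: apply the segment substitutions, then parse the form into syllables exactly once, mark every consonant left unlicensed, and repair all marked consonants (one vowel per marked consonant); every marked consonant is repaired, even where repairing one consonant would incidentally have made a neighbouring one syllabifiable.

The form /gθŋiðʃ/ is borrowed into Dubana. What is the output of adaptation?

Substitution: /g/ → /l/, /θ/ → /j/, giving /ljŋiðʃ/.
Syllabifying with onset maximization leaves /l/, /j/, /ʃ/ stranded (at most one coda consonant is licensed; onsets are limited to one consonant).
Inserting the epenthetic vowel yields /l/ → /li/, /j/ → /ji/, /ʃ/ → /ʃi/.

lijiŋiðʃi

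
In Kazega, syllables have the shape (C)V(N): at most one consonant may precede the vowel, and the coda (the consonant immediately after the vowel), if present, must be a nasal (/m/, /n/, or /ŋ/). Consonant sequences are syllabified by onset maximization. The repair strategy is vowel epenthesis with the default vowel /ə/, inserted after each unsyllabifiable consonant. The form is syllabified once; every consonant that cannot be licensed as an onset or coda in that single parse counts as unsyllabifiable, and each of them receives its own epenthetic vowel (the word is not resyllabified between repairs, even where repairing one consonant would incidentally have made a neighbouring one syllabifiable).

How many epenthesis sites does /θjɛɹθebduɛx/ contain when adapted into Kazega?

The unsyllabifiable consonants are /θ/, /ɹ/, /b/, /x/; each receives one epenthetic vowel.

4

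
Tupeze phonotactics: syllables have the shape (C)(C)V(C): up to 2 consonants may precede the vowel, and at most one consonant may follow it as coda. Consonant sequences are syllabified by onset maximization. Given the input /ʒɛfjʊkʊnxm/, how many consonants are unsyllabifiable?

Under (C)(C)V(C), the unsyllabifiable consonants are /x/, /m/ (at most one coda consonant is licensed; onsets may contain at most 2 consonants).

2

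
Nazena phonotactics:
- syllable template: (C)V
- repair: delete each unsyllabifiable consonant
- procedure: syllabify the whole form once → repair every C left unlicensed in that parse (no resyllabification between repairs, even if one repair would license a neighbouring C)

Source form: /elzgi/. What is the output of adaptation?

egi

Under (C)V, the unsyllabifiable consonants are /l/, /z/ (no codas are permitted; onsets are limited to one consonant).
Deletion applies to /l/, /z/.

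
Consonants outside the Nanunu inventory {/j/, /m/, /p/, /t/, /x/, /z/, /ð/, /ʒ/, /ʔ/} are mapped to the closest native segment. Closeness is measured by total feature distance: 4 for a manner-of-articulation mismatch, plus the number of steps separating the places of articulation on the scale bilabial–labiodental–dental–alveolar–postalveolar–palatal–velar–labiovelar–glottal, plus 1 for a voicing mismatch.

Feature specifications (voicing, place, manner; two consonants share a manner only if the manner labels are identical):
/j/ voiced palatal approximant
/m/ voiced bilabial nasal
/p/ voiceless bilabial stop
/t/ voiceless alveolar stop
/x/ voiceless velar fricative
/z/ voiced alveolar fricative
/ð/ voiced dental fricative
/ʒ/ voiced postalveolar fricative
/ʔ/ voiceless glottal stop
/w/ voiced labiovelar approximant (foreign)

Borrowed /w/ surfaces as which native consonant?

j

/j/ is closest: same manner (approximant), place distance 2 (labiovelar→palatal), same voicing; total 2. Next closest is /x/ at distance 6.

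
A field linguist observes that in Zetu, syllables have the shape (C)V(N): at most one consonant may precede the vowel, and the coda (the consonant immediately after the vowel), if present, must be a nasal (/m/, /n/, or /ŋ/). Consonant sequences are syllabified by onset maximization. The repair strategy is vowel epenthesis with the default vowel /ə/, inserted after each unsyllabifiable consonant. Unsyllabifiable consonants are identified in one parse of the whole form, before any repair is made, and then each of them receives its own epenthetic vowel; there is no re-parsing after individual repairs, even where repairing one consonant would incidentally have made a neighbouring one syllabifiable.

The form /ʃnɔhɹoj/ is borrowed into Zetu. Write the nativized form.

ʃənɔhəɹojə

Syllabifying with onset maximization leaves /ʃ/, /h/, /j/ stranded (only a nasal (/m/, /n/, or /ŋ/) is licensed in coda position; onsets are limited to one consonant).
Each unlicensed consonant becomes the onset of a new syllable: /ʃ/ → /ʃə/, /h/ → /hə/, /j/ → /jə/.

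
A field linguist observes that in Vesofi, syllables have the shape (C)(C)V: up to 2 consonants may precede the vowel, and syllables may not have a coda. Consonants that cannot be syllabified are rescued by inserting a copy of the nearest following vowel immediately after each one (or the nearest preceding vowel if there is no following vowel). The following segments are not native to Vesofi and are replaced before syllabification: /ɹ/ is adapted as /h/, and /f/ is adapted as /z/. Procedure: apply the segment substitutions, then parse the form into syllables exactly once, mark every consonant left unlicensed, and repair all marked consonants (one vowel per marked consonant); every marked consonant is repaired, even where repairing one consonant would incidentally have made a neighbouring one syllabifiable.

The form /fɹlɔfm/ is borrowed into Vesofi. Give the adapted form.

Substitution: /f/ → /z/, /ɹ/ → /h/, giving /zhlɔzm/.
The consonants /z/, /z/, /m/ cannot be parsed into a legal (C)(C)V syllable (no codas are permitted; onsets may contain at most 2 consonants).
Inserting the epenthetic vowel yields /z/ → /zɔ/, /z/ → /zɔ/, /m/ → /mɔ/.

zɔhlɔzɔmɔ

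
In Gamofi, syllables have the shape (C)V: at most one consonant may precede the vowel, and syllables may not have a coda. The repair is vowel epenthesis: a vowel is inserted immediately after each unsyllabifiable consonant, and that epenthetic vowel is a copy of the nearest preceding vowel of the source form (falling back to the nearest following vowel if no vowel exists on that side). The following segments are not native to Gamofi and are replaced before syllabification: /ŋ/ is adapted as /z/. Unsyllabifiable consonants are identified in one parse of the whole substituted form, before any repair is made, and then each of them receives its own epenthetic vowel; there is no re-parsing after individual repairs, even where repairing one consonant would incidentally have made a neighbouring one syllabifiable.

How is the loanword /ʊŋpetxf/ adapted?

ʊzʊpetexefe

Substitution: /ŋ/ → /z/, giving /ʊzpetxf/.
Syllabifying with onset maximization leaves /z/, /t/, /x/, /f/ stranded (no codas are permitted; onsets are limited to one consonant).
Inserting the epenthetic vowel yields /z/ → /zʊ/, /t/ → /te/, /x/ → /xe/, /f/ → /fe/.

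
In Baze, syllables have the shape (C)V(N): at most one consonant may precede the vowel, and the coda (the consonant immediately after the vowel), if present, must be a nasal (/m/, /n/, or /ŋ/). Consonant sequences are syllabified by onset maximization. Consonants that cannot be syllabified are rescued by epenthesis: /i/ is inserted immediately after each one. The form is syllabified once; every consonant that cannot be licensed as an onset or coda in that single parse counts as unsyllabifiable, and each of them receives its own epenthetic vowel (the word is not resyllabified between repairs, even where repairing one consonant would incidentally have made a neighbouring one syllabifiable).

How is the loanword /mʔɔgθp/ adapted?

The consonants /m/, /g/, /θ/, /p/ cannot be parsed into a legal (C)V(N) syllable (only a nasal (/m/, /n/, or /ŋ/) is licensed in coda position; onsets are limited to one consonant).
Epenthesis after each stranded consonant: /m/ → /mi/, /g/ → /gi/, /θ/ → /θi/, /p/ → /pi/.

miʔɔgiθipi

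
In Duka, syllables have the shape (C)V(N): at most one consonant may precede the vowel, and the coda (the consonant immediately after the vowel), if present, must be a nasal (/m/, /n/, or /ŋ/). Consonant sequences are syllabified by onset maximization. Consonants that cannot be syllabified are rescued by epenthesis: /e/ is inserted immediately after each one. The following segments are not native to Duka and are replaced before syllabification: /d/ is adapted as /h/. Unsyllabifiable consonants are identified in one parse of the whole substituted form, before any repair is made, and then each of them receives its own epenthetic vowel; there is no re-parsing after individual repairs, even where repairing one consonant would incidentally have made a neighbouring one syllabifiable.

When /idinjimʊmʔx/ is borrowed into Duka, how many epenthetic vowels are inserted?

After substitution the input is /ihinjimʊmʔx/.
The unsyllabifiable consonants are /ʔ/, /x/; each receives one epenthetic vowel.

2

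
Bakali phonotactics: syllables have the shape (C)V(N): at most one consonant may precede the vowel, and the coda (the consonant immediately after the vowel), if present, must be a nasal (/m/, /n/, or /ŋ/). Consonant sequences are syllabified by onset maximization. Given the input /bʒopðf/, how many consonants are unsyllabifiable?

Under (C)V(N), the unsyllabifiable consonants are /b/, /p/, /ð/, /f/ (only a nasal (/m/, /n/, or /ŋ/) is licensed in coda position; onsets are limited to one consonant).

4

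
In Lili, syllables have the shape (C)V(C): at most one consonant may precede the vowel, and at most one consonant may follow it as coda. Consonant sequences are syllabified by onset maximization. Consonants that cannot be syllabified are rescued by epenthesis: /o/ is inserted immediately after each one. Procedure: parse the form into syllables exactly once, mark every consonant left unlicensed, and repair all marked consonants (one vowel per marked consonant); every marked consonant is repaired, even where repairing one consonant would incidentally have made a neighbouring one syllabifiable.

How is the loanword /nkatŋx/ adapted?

Under (C)V(C), the unsyllabifiable consonants are /n/, /ŋ/, /x/ (at most one coda consonant is licensed; onsets are limited to one consonant).
Inserting the epenthetic vowel yields /n/ → /no/, /ŋ/ → /ŋo/, /x/ → /xo/.

nokatŋoxo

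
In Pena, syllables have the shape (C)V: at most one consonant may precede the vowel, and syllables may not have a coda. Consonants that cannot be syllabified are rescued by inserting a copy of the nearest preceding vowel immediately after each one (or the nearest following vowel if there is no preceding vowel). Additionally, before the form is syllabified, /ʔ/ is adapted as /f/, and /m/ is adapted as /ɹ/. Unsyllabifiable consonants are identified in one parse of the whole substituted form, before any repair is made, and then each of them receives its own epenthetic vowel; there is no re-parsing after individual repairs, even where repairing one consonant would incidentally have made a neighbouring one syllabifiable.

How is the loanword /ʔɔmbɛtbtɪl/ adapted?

fɔɹɔbɛtɛbɛtɪlɪ

Substitution: /ʔ/ → /f/, /m/ → /ɹ/, giving /fɔɹbɛtbtɪl/.
Under (C)V, the unsyllabifiable consonants are /ɹ/, /t/, /b/, /l/ (no codas are permitted; onsets are limited to one consonant).
Each unlicensed consonant becomes the onset of a new syllable: /ɹ/ → /ɹɔ/, /t/ → /tɛ/, /b/ → /bɛ/, /l/ → /lɪ/.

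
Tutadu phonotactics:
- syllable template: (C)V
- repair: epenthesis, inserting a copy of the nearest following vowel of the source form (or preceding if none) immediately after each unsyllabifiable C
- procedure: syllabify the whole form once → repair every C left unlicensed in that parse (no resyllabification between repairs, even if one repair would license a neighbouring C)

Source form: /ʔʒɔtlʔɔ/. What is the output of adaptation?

The consonants /ʔ/, /t/, /l/ cannot be parsed into a legal (C)V syllable (no codas are permitted; onsets are limited to one consonant).
Each unlicensed consonant becomes the onset of a new syllable: /ʔ/ → /ʔɔ/, /t/ → /tɔ/, /l/ → /lɔ/.

ʔɔʒɔtɔlɔʔɔ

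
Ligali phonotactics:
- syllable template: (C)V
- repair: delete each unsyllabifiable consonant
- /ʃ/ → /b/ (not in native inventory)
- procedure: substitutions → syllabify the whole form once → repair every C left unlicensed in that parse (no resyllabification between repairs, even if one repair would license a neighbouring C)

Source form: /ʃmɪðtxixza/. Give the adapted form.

mɪxiza

Substitution: /ʃ/ → /b/, giving /bmɪðtxixza/.
Under (C)V, the unsyllabifiable consonants are /b/, /ð/, /t/, /x/ (no codas are permitted; onsets are limited to one consonant).
Deleting the stranded consonants removes /b/, /ð/, /t/, /x/.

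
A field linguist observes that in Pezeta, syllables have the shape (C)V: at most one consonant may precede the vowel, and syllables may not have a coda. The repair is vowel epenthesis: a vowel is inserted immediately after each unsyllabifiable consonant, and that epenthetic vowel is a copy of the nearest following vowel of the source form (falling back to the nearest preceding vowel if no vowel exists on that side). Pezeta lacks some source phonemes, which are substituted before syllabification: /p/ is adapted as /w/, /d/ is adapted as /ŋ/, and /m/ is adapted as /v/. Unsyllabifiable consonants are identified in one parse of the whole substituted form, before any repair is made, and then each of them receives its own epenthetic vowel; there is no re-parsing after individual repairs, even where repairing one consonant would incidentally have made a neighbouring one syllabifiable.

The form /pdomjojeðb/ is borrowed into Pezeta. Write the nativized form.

woŋovojojeðebe

Substitution: /p/ → /w/, /d/ → /ŋ/, /m/ → /v/, giving /wŋovjojeðb/.
The consonants /w/, /v/, /ð/, /b/ cannot be parsed into a legal (C)V syllable (no codas are permitted; onsets are limited to one consonant).
Each unlicensed consonant becomes the onset of a new syllable: /w/ → /wo/, /v/ → /vo/, /ð/ → /ðe/, /b/ → /be/.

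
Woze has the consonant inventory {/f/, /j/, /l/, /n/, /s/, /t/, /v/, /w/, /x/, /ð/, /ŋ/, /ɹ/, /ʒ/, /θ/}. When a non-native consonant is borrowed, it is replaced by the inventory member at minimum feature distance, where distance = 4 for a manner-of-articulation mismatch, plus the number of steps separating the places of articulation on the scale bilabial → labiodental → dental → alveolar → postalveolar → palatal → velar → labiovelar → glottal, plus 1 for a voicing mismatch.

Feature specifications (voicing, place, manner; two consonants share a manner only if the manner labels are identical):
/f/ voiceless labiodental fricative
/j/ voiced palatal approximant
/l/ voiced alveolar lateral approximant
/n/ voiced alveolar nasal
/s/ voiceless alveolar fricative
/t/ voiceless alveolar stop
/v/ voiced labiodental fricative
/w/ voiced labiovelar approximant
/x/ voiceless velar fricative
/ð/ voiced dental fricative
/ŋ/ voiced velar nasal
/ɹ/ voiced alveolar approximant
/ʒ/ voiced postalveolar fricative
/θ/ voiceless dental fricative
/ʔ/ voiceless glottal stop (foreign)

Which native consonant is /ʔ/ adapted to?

t

/t/ is closest: same manner (stop), place distance 5 (glottal→alveolar), same voicing; total 5. Next closest is /w/ at distance 6.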